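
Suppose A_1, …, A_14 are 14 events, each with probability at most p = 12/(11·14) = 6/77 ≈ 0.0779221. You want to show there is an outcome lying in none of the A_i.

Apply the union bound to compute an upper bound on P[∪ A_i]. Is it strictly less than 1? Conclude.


Union bound: P[∪_{i=1}^{14} A_i] ≤ Σ_i P[A_i] ≤ 14·p = 14·(6/77) = 12/11.
Numerically: 12/11 ≈ 1.0909091.
Is 12/11 < 1? NO.
Since the bound 12/11 is ≥ 1, the union bound is uninformative here; it does NOT by itself certify existence.

14·p = 12/11 ≈ 1.0909091; existence NOT certified by the union bound.


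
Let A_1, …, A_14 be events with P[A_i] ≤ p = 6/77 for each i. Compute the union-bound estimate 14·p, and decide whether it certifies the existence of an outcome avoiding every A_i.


Union bound: P[∪_{i=1}^{14} A_i] ≤ Σ_i P[A_i] ≤ 14·p = 14·(6/77) = 12/11.
Numerically: 12/11 ≈ 1.0909.
Is 12/11 < 1? NO.
Since the bound 12/11 is ≥ 1, the union bound is uninformative here; it does NOT by itself certify existence.

14·p = 12/11 ≈ 1.0909; existence NOT certified by the union bound.


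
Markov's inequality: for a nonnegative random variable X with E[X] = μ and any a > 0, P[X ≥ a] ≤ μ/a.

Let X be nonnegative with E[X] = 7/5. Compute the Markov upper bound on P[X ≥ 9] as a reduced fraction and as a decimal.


μ = E[X] = 7/5, a = 9.
Markov: P[X ≥ 9] ≤ μ/a = (7/5)/9 = 7/45.
Numerically: ≈ 0.1556.
(Since a = 9 > μ = 1.4000, the bound 7/45 is < 1 and informative.)

P[X ≥ 9] ≤ 7/45 ≈ 0.1556.


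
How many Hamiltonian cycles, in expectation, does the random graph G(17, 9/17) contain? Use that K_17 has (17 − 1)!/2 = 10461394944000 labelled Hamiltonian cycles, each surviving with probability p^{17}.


K_17 has (17 − 1)!/2 = 10461394944000 labelled Hamiltonian cycles.
For each such Hamiltonian cycle H, let X_H = 1 if all 17 edges of H are present in G. Then P[X_H = 1] = p^{17} = (9/17)^{17} = 16677181699666569/827240261886336764177.
By linearity: E[X] = Σ_H E[X_H] = 10461394944000 · p^{17} = 10461394944000 · 16677181699666569/827240261886336764177 = 174466584313061171422427136000/827240261886336764177.
Numerically: E[X] ≈ 2.11e+08.

E[X] = 10461394944000 · (9/17)^{17} = 174466584313061171422427136000/827240261886336764177 ≈ 2.11e+08.


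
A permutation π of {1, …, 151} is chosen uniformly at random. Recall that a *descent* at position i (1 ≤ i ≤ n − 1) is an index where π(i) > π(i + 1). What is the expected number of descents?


Write X = Σ X_I over i = 1, …, 150, with X_I the indicator of one descent.
There are 150 indicators.
For each fixed i, the pair (π(i), π(i+1)) is a uniformly random ordered pair of distinct values from {1, …, 151}; by symmetry P[π(i) > π(i+1)] = 1/2.
By linearity: E[X] = 150 · (1/2) = (151 − 1) · (1/2) = 75 ≈ 75.0000.

E[X] = 75 = 75.0000.


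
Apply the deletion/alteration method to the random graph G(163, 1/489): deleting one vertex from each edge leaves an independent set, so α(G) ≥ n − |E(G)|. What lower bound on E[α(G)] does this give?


E[|E(G)|] = C(163, 2)·p = 13203 · (1/489) = 27.
E[α(G)] ≥ n − E[|E(G)|] = 163 − 27 = 136.
Numerically: ≈ 136.000.
(This is only a lower bound; the true E[α(G)] may be larger.)

E[α(G)] ≥ 136 ≈ 136.000.


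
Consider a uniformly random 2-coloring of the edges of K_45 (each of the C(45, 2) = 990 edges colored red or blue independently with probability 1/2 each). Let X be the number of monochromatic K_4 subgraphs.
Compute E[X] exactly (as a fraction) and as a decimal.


Let X = Σ_S X_S over the C(45, 4) = 148995 subsets S of size 4, where X_S = 1 if the K_4 on S is monochromatic.
For a fixed S, the K_4 on S has C(4, 2) = 6 edges. P[all 6 edges red] = (1/2)^6, and likewise for blue, so P[monochromatic] = 2·(1/2)^6 = 2^{1 − 6} = 1/32.
Summing: E[X] = C(45, 4) · 2^{1 − 6} = 148995 · 1/32 = 148995/32.
Numerically: E[X] ≈ 4656.0938.

E[X] = C(45,4)·2^(1−C(4,2)) = 148995/32 ≈ 4656.0938.


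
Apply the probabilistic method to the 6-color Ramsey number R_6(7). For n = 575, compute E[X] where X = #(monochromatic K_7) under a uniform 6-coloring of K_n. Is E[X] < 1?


E[X] = C(575, 7) · 6^{1 − 21} = 3974871393896975 · 6^{−20} = 3974871393896975/3656158440062976.
As a reduced fraction: E[X] = 3974871393896975/3656158440062976 ≈ 1.0872.
Is E[X] < 1? NO.
Since E[X] ≥ 1, the first-moment bound is inconclusive at n = 575; it does NOT by itself certify R_6(7) > 575.

E[X] = 3974871393896975/3656158440062976 ≈ 1.0872; E[X] ≥ 1; first-moment method inconclusive here.


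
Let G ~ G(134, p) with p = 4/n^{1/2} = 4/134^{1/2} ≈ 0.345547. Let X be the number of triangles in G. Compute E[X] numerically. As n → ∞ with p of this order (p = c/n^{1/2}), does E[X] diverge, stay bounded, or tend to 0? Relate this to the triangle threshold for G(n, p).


Number of potential triangles: C(134, 3) = 392084.
Each occurs with probability p³ ≈ (0.345547)³ ≈ 4.12593875e-02.
By linearity: E[X] = C(134, 3)·p³ ≈ 392084 · 4.12593875e-02 ≈ 16177.145685.
Since α = 1/2 < 1, p = c/n^{1/2} ≫ 1/n is above the triangle threshold p ~ 1/n. Asymptotically E[X] ~ (c³/6)·n^{3(1−α)} = (4³/6)·n^{1.5} → ∞; triangles are abundant w.h.p.

E[X] ≈ 16177.145685; in regime p = Θ(1/n^{1/2}) E[X] diverges (above the triangle threshold p ~ 1/n).


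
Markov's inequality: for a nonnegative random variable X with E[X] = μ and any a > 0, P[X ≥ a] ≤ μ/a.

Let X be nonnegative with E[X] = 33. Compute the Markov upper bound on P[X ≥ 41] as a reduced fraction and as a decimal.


μ = E[X] = 33, a = 41.
Markov: P[X ≥ 41] ≤ μ/a = (33)/41 = 33/41.
Numerically: ≈ 0.804878.
(Since a = 41 > μ = 33.000000, the bound 33/41 is < 1 and informative.)

P[X ≥ 41] ≤ 33/41 ≈ 0.804878.


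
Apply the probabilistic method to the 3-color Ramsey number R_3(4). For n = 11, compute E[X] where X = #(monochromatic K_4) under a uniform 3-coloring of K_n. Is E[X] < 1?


E[X] = C(11, 4) · 3^{1 − 6} = 330 · 3^{−5} = 330/243.
As a reduced fraction: E[X] = 110/81 ≈ 1.358025.
Is E[X] < 1? NO.
Since E[X] ≥ 1, the first-moment bound is inconclusive at n = 11; it does NOT by itself certify R_3(4) > 11.

E[X] = 110/81 ≈ 1.358025; E[X] ≥ 1; first-moment method inconclusive here.


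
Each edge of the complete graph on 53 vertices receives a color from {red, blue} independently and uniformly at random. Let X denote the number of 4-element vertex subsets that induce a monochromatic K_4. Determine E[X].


Let X = Σ_S X_S over the C(53, 4) = 292825 subsets S of size 4, where X_S = 1 if the K_4 on S is monochromatic.
For a fixed S, the K_4 on S has C(4, 2) = 6 edges. P[all 6 edges red] = (1/2)^6, and likewise for blue, so P[monochromatic] = 2·(1/2)^6 = 2^{1 − 6} = 1/32.
By linearity: E[X] = C(53, 4) · 2^{1 − 6} = 292825 · 1/32 = 292825/32.
Numerically: E[X] ≈ 9150.781.

E[X] = C(53,4)·2^(1−C(4,2)) = 292825/32 ≈ 9150.781.


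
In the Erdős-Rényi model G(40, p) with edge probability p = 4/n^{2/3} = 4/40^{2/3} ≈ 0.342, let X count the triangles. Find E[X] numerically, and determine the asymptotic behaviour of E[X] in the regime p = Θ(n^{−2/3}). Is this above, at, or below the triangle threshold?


Number of potential triangles: C(40, 3) = 9880.
Each occurs with probability p³ ≈ (0.342)³ ≈ 4.000000e-02.
By linearity: E[X] = C(40, 3)·p³ ≈ 9880 · 4.000000e-02 ≈ 395.2000.
Since α = 2/3 < 1, p = c/n^{2/3} ≫ 1/n is above the triangle threshold p ~ 1/n. Asymptotically E[X] ~ (c³/6)·n^{3(1−α)} = (4³/6)·n^{1} → ∞; triangles are abundant w.h.p.

E[X] ≈ 395.2000; in regime p = Θ(1/n^{2/3}) E[X] diverges (above the triangle threshold p ~ 1/n).


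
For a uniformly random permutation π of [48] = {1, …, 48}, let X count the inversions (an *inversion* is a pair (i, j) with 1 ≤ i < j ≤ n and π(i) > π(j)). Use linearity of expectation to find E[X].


Write X = Σ X_I over the C(48, 2) = 1128 pairs i < j, with X_I the indicator of one inversion.
There are 1128 indicators.
For each fixed pair i < j, the values π(i) and π(j) are two distinct elements of {1, …, 48} in uniformly random order; by symmetry P[π(i) > π(j)] = 1/2.
By linearity: E[X] = 1128 · (1/2) = C(48, 2) · (1/2) = 1128/2 = 564 ≈ 564.000000.

E[X] = 564 = 564.000000.


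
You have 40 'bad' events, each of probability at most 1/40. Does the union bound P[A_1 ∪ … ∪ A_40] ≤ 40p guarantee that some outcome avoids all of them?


Union bound: P[∪_{i=1}^{40} A_i] ≤ Σ_i P[A_i] ≤ 40·p = 40·(1/40) = 1.
Numerically: 1 ≈ 1.0000000.
Is 1 < 1? NO.
Since the bound 1 is ≥ 1, the union bound is uninformative here; it does NOT by itself certify existence.

40·p = 1 ≈ 1.0000000; existence NOT certified by the union bound.


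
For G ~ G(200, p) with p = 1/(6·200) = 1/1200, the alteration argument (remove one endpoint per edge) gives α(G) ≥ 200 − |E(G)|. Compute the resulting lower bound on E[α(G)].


E[|E(G)|] = C(200, 2)·p = 19900 · (1/1200) = 199/12.
E[α(G)] ≥ n − E[|E(G)|] = 200 − 199/12 = 2201/12.
Numerically: ≈ 183.417.
(This is only a lower bound; the true E[α(G)] may be larger.)

E[α(G)] ≥ 2201/12 ≈ 183.417.


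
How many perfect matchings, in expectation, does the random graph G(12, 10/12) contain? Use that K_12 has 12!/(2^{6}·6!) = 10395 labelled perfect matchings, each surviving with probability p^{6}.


K_12 has 12!/(2^{6}·6!) = 10395 labelled perfect matchings.
For each such perfect matching H, let X_H = 1 if all 6 edges of H are present in G. Then P[X_H = 1] = p^{6} = (5/6)^{6} = 15625/46656.
By linearity of expectation: E[X] = Σ_H E[X_H] = 10395 · p^{6} = 10395 · 15625/46656 = 6015625/1728.
Numerically: E[X] ≈ 3481.

E[X] = 10395 · (5/6)^{6} = 6015625/1728 ≈ 3481.


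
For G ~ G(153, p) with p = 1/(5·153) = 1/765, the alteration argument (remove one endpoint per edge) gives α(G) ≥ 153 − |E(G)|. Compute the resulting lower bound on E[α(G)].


E[|E(G)|] = C(153, 2)·p = 11628 · (1/765) = 76/5.
E[α(G)] ≥ n − E[|E(G)|] = 153 − 76/5 = 689/5.
Numerically: ≈ 137.80000.
(This is only a lower bound; the true E[α(G)] may be larger.)

E[α(G)] ≥ 689/5 ≈ 137.80000.


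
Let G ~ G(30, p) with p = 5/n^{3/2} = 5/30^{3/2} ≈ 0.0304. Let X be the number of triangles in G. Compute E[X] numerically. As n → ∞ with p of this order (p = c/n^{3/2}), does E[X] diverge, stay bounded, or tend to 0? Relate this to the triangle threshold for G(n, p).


Number of potential triangles: C(30, 3) = 4060.
Each occurs with probability p³ ≈ (0.0304)³ ≈ 2.81750e-05.
By linearity: E[X] = C(30, 3)·p³ ≈ 4060 · 2.81750e-05 ≈ 0.114.
Since α = 3/2 > 1, p = c/n^{3/2} = o(1/n) is below the triangle threshold p ~ 1/n. Asymptotically E[X] ~ (c³/6)·n^{3(1−α)} = (5³/6)·n^{-1.5} → 0, so by Markov's inequality G has no triangles w.h.p.

E[X] ≈ 0.114; in regime p = Θ(1/n^{3/2}) E[X] tends to 0 (below the triangle threshold p ~ 1/n).


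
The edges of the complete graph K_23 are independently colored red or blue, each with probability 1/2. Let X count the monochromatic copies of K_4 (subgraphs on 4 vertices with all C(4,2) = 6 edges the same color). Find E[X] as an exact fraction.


Let X = Σ_S X_S over the C(23, 4) = 8855 subsets S of size 4, where X_S = 1 if the K_4 on S is monochromatic.
For a fixed S, the K_4 on S has C(4, 2) = 6 edges. P[all 6 edges red] = (1/2)^6, and likewise for blue, so P[monochromatic] = 2·(1/2)^6 = 2^{1 − 6} = 1/32.
Summing: E[X] = C(23, 4) · 2^{1 − 6} = 8855 · 1/32 = 8855/32.
Numerically: E[X] ≈ 276.718750.

E[X] = C(23,4)·2^(1−C(4,2)) = 8855/32 ≈ 276.718750.


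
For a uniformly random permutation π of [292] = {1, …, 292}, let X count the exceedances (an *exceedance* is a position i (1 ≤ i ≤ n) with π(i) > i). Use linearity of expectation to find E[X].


Write X = Σ_{i=1}^{292} X_i, where X_i = 1_{π(i) > i}.
For each fixed i, π(i) is uniform over {1, …, 292} (marginal of a uniform permutation), so P[π(i) > i] = (n − i)/n. Summing: Σ_{i=1}^{292} (n − i)/n = (0 + 1 + … + 291)/292 = 292(292 − 1)/(2·292) = (292 − 1)/2.
Hence E[X] = Σ_{i=1}^{292} (292 − i)/292 = 291/2 ≈ 145.50000.

E[X] = 291/2 = 145.50000.


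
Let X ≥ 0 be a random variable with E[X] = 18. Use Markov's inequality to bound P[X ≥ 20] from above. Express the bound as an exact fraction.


μ = E[X] = 18, a = 20.
Markov: P[X ≥ 20] ≤ μ/a = (18)/20 = 9/10.
Numerically: ≈ 0.90000.
(Since a = 20 > μ = 18.00000, the bound 9/10 is < 1 and informative.)

P[X ≥ 20] ≤ 9/10 ≈ 0.90000.


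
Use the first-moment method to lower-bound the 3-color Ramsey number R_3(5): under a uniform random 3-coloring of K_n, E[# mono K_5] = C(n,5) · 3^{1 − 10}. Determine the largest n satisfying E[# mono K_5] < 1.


We need C(n, 5) · 3^{1 − 10} < 1, i.e. C(n, 5) < 3^{10 − 1} = 19683.
Check values of n near the boundary:
  n = 15: C(15, 5) = 3003; 3003 < 19683? YES
  n = 16: C(16, 5) = 4368; 4368 < 19683? YES
  n = 17: C(17, 5) = 6188; 6188 < 19683? YES
  n = 18: C(18, 5) = 8568; 8568 < 19683? YES
  n = 19: C(19, 5) = 11628; 11628 < 19683? YES
  n = 20: C(20, 5) = 15504; 15504 < 19683? YES
  n = 21: C(21, 5) = 20349; 20349 < 19683? NO
  n = 22: C(22, 5) = 26334; 26334 < 19683? NO
  n = 23: C(23, 5) = 33649; 33649 < 19683? NO
The largest n with C(n, 5) < 19683 is n = 20 (where E[X] = 5168/6561 ≈ 0.78768). Hence R_3(5) > 20, i.e. R_3(5) ≥ 21.

Largest n = 20; hence R_3(5) > 20.


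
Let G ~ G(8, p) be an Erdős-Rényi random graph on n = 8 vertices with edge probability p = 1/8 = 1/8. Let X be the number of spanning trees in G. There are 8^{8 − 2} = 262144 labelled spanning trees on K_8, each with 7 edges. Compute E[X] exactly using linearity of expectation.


K_8 has 8^{8 − 2} = 262144 labelled spanning trees.
For each such spanning tree H, let X_H = 1 if all 7 edges of H are present in G. Then P[X_H = 1] = p^{7} = (1/8)^{7} = 1/2097152.
By linearity: E[X] = Σ_H E[X_H] = 262144 · p^{7} = 262144 · 1/2097152 = 1/8.
Numerically: E[X] ≈ 0.125.

E[X] = 262144 · (1/8)^{7} = 1/8 ≈ 0.125.


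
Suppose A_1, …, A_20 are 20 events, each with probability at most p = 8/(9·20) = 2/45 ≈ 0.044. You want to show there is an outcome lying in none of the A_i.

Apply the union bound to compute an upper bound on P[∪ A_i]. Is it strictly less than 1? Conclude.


Union bound: P[∪_{i=1}^{20} A_i] ≤ Σ_i P[A_i] ≤ 20·p = 20·(2/45) = 8/9.
Numerically: 8/9 ≈ 0.889.
Is 8/9 < 1? YES.
Since P[∪ A_i] ≤ 8/9 < 1, the complement has P[∩ A_i^c] ≥ 1 − 8/9 = 1/9 > 0, so some outcome avoids every A_i.

20·p = 8/9 ≈ 0.889; existence CERTIFIED by the union bound.


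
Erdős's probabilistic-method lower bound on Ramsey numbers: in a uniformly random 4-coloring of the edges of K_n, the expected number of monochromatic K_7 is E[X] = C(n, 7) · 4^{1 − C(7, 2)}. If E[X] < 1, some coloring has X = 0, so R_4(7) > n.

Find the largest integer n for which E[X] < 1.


We need C(n, 7) · 4^{1 − 21} < 1, i.e. C(n, 7) < 4^{21 − 1} = 1099511627776.
Check values of n near the boundary:
  n = 176: C(176, 7) = 919790691600; 919790691600 < 1099511627776? YES
  n = 177: C(177, 7) = 957664425960; 957664425960 < 1099511627776? YES
  n = 178: C(178, 7) = 996867063280; 996867063280 < 1099511627776? YES
  n = 179: C(179, 7) = 1037437234460; 1037437234460 < 1099511627776? YES
  n = 180: C(180, 7) = 1079414463600; 1079414463600 < 1099511627776? YES
  n = 181: C(181, 7) = 1122839183400; 1122839183400 < 1099511627776? NO
  n = 182: C(182, 7) = 1167752750736; 1167752750736 < 1099511627776? NO
The largest n with C(n, 7) < 1099511627776 is n = 180 (where E[X] = 67463403975/68719476736 ≈ 0.9817217). Hence R_4(7) > 180, i.e. R_4(7) ≥ 181.

Largest n = 180; hence R_4(7) > 180.


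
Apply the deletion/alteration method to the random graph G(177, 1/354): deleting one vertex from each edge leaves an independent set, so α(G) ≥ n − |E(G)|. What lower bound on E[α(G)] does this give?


E[|E(G)|] = C(177, 2)·p = 15576 · (1/354) = 44.
E[α(G)] ≥ n − E[|E(G)|] = 177 − 44 = 133.
Numerically: ≈ 133.00000.
(This is only a lower bound; the true E[α(G)] may be larger.)

E[α(G)] ≥ 133 ≈ 133.00000.


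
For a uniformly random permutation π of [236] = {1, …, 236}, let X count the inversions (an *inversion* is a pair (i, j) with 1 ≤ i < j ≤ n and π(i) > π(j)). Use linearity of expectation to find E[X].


Write X = Σ X_I over the C(236, 2) = 27730 pairs i < j, with X_I the indicator of one inversion.
There are 27730 indicators.
For each fixed pair i < j, the values π(i) and π(j) are two distinct elements of {1, …, 236} in uniformly random order; by symmetry P[π(i) > π(j)] = 1/2.
By linearity: E[X] = 27730 · (1/2) = C(236, 2) · (1/2) = 27730/2 = 13865 ≈ 13865.0000.

E[X] = 13865 = 13865.0000.


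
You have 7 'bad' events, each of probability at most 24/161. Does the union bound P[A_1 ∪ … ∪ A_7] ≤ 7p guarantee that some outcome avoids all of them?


Union bound: P[∪_{i=1}^{7} A_i] ≤ Σ_i P[A_i] ≤ 7·p = 7·(24/161) = 24/23.
Numerically: 24/23 ≈ 1.0434783.
Is 24/23 < 1? NO.
Since the bound 24/23 is ≥ 1, the union bound is uninformative here; it does NOT by itself certify existence.

7·p = 24/23 ≈ 1.0434783; existence NOT certified by the union bound.


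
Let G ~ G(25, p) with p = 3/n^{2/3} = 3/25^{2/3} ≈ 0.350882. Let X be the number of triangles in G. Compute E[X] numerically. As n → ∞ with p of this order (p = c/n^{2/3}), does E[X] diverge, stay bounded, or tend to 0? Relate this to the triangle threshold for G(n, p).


Number of potential triangles: C(25, 3) = 2300.
Each occurs with probability p³ ≈ (0.350882)³ ≈ 4.32000000e-02.
By linearity: E[X] = C(25, 3)·p³ ≈ 2300 · 4.32000000e-02 ≈ 99.360000.
Since α = 2/3 < 1, p = c/n^{2/3} ≫ 1/n is above the triangle threshold p ~ 1/n. Asymptotically E[X] ~ (c³/6)·n^{3(1−α)} = (3³/6)·n^{1} → ∞; triangles are abundant w.h.p.

E[X] ≈ 99.360000; in regime p = Θ(1/n^{2/3}) E[X] diverges (above the triangle threshold p ~ 1/n).


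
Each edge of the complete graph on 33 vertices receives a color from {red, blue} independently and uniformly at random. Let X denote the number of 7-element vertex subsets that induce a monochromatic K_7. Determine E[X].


Let X = Σ_S X_S over the C(33, 7) = 4272048 subsets S of size 7, where X_S = 1 if the K_7 on S is monochromatic.
For a fixed S, the K_7 on S has C(7, 2) = 21 edges. P[all 21 edges red] = (1/2)^21, and likewise for blue, so P[monochromatic] = 2·(1/2)^21 = 2^{1 − 21} = 1/1048576.
Summing: E[X] = C(33, 7) · 2^{1 − 21} = 4272048 · 1/1048576 = 267003/65536.
Numerically: E[X] ≈ 4.074.

E[X] = C(33,7)·2^(1−C(7,2)) = 267003/65536 ≈ 4.074.


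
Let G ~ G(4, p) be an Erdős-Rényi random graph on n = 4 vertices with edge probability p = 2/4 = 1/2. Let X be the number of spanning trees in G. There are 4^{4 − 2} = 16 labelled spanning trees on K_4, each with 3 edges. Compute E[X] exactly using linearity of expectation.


K_4 has 4^{4 − 2} = 16 labelled spanning trees.
For each such spanning tree H, let X_H = 1 if all 3 edges of H are present in G. Then P[X_H = 1] = p^{3} = (1/2)^{3} = 1/8.
Summing the indicators: E[X] = Σ_H E[X_H] = 16 · p^{3} = 16 · 1/8 = 2.
Numerically: E[X] ≈ 2.

E[X] = 16 · (1/2)^{3} = 2 ≈ 2.


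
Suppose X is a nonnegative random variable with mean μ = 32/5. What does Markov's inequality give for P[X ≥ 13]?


μ = E[X] = 32/5, a = 13.
Markov: P[X ≥ 13] ≤ μ/a = (32/5)/13 = 32/65.
Numerically: ≈ 0.49231.
(Since a = 13 > μ = 6.40000, the bound 32/65 is < 1 and informative.)

P[X ≥ 13] ≤ 32/65 ≈ 0.49231.


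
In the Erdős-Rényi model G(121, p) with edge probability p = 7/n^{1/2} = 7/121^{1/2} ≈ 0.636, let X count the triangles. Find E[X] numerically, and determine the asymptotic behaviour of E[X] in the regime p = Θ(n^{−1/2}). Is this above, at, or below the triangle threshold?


Number of potential triangles: C(121, 3) = 287980.
Each occurs with probability p³ ≈ (0.636)³ ≈ 2.57701e-01.
By linearity: E[X] = C(121, 3)·p³ ≈ 287980 · 2.57701e-01 ≈ 74212.727.
Since α = 1/2 < 1, p = c/n^{1/2} ≫ 1/n is above the triangle threshold p ~ 1/n. Asymptotically E[X] ~ (c³/6)·n^{3(1−α)} = (7³/6)·n^{1.5} → ∞; triangles are abundant w.h.p.

E[X] ≈ 74212.727; in regime p = Θ(1/n^{1/2}) E[X] diverges (above the triangle threshold p ~ 1/n).


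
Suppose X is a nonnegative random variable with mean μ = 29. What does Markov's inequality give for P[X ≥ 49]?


μ = E[X] = 29, a = 49.
Markov: P[X ≥ 49] ≤ μ/a = (29)/49 = 29/49.
Numerically: ≈ 0.5918.
(Since a = 49 > μ = 29.0000, the bound 29/49 is < 1 and informative.)

P[X ≥ 49] ≤ 29/49 ≈ 0.5918.


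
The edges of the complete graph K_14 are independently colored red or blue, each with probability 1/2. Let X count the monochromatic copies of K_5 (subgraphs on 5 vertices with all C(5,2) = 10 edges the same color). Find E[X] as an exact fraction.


Let X = Σ_S X_S over the C(14, 5) = 2002 subsets S of size 5, where X_S = 1 if the K_5 on S is monochromatic.
For a fixed S, the K_5 on S has C(5, 2) = 10 edges. P[all 10 edges red] = (1/2)^10, and likewise for blue, so P[monochromatic] = 2·(1/2)^10 = 2^{1 − 10} = 1/512.
By linearity of expectation: E[X] = C(14, 5) · 2^{1 − 10} = 2002 · 1/512 = 1001/256.
Numerically: E[X] ≈ 3.91016.

E[X] = C(14,5)·2^(1−C(5,2)) = 1001/256 ≈ 3.91016.


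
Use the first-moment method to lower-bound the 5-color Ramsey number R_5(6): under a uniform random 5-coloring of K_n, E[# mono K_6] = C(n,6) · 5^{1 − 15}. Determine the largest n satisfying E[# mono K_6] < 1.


We need C(n, 6) · 5^{1 − 15} < 1, i.e. C(n, 6) < 5^{15 − 1} = 6103515625.
Check values of n near the boundary:
  n = 127: C(127, 6) = 5169379425; 5169379425 < 6103515625? YES
  n = 128: C(128, 6) = 5423611200; 5423611200 < 6103515625? YES
  n = 129: C(129, 6) = 5688177600; 5688177600 < 6103515625? YES
  n = 130: C(130, 6) = 5963412000; 5963412000 < 6103515625? YES
  n = 131: C(131, 6) = 6249655776; 6249655776 < 6103515625? NO
  n = 132: C(132, 6) = 6547258432; 6547258432 < 6103515625? NO
  n = 133: C(133, 6) = 6856577728; 6856577728 < 6103515625? NO
The largest n with C(n, 6) < 6103515625 is n = 130 (where E[X] = 47707296/48828125 ≈ 0.9770). Hence R_5(6) > 130, i.e. R_5(6) ≥ 131.

Largest n = 130; hence R_5(6) > 130.


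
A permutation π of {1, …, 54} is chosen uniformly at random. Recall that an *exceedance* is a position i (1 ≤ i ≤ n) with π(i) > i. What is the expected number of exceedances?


Write X = Σ_{i=1}^{54} X_i, where X_i = 1_{π(i) > i}.
For each fixed i, π(i) is uniform over {1, …, 54} (marginal of a uniform permutation), so P[π(i) > i] = (n − i)/n. Summing: Σ_{i=1}^{54} (n − i)/n = (0 + 1 + … + 53)/54 = 54(54 − 1)/(2·54) = (54 − 1)/2.
Hence E[X] = Σ_{i=1}^{54} (54 − i)/54 = 53/2 ≈ 26.5000.

E[X] = 53/2 = 26.5000.


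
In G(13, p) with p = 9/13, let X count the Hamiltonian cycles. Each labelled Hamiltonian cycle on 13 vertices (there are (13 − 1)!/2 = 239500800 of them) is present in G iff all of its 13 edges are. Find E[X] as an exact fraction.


K_13 has (13 − 1)!/2 = 239500800 labelled Hamiltonian cycles.
For each such Hamiltonian cycle H, let X_H = 1 if all 13 edges of H are present in G. Then P[X_H = 1] = p^{13} = (9/13)^{13} = 2541865828329/302875106592253.
By linearity of expectation: E[X] = Σ_H E[X_H] = 239500800 · p^{13} = 239500800 · 2541865828329/302875106592253 = 608778899377458163200/302875106592253.
Numerically: E[X] ≈ 2.01e+06.

E[X] = 239500800 · (9/13)^{13} = 608778899377458163200/302875106592253 ≈ 2.01e+06.


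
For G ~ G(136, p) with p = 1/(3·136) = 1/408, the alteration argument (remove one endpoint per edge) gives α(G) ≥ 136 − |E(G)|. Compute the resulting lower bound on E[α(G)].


E[|E(G)|] = C(136, 2)·p = 9180 · (1/408) = 45/2.
E[α(G)] ≥ n − E[|E(G)|] = 136 − 45/2 = 227/2.
Numerically: ≈ 113.500000.
(This is only a lower bound; the true E[α(G)] may be larger.)

E[α(G)] ≥ 227/2 ≈ 113.500000.


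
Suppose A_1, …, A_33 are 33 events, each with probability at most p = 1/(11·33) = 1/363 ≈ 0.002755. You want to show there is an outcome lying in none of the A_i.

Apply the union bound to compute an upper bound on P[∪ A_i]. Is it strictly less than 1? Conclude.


Union bound: P[∪_{i=1}^{33} A_i] ≤ Σ_i P[A_i] ≤ 33·p = 33·(1/363) = 1/11.
Numerically: 1/11 ≈ 0.090909.
Is 1/11 < 1? YES.
Since P[∪ A_i] ≤ 1/11 < 1, the complement has P[∩ A_i^c] ≥ 1 − 1/11 = 10/11 > 0, so some outcome avoids every A_i.

33·p = 1/11 ≈ 0.090909; existence CERTIFIED by the union bound.


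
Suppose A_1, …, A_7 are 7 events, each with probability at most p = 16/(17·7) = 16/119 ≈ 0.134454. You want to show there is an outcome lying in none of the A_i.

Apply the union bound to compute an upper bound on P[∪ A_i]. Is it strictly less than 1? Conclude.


Union bound: P[∪_{i=1}^{7} A_i] ≤ Σ_i P[A_i] ≤ 7·p = 7·(16/119) = 16/17.
Numerically: 16/17 ≈ 0.941176.
Is 16/17 < 1? YES.
Since P[∪ A_i] ≤ 16/17 < 1, the complement has P[∩ A_i^c] ≥ 1 − 16/17 = 1/17 > 0, so some outcome avoids every A_i.

7·p = 16/17 ≈ 0.941176; existence CERTIFIED by the union bound.


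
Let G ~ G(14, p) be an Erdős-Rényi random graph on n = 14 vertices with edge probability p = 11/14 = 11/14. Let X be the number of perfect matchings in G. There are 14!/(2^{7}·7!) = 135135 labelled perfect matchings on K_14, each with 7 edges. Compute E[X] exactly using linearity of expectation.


K_14 has 14!/(2^{7}·7!) = 135135 labelled perfect matchings.
For each such perfect matching H, let X_H = 1 if all 7 edges of H are present in G. Then P[X_H = 1] = p^{7} = (11/14)^{7} = 19487171/105413504.
By linearity of expectation: E[X] = Σ_H E[X_H] = 135135 · p^{7} = 135135 · 19487171/105413504 = 376199836155/15059072.
Numerically: E[X] ≈ 24982.

E[X] = 135135 · (11/14)^{7} = 376199836155/15059072 ≈ 24982.


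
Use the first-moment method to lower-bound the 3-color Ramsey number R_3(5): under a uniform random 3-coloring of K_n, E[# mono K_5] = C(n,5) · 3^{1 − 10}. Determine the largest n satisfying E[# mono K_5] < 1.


We need C(n, 5) · 3^{1 − 10} < 1, i.e. C(n, 5) < 3^{10 − 1} = 19683.
Check values of n near the boundary:
  n = 16: C(16, 5) = 4368; 4368 < 19683? YES
  n = 17: C(17, 5) = 6188; 6188 < 19683? YES
  n = 18: C(18, 5) = 8568; 8568 < 19683? YES
  n = 19: C(19, 5) = 11628; 11628 < 19683? YES
  n = 20: C(20, 5) = 15504; 15504 < 19683? YES
  n = 21: C(21, 5) = 20349; 20349 < 19683? NO
  n = 22: C(22, 5) = 26334; 26334 < 19683? NO
The largest n with C(n, 5) < 19683 is n = 20 (where E[X] = 5168/6561 ≈ 0.787685). Hence R_3(5) > 20, i.e. R_3(5) ≥ 21.

Largest n = 20; hence R_3(5) > 20.


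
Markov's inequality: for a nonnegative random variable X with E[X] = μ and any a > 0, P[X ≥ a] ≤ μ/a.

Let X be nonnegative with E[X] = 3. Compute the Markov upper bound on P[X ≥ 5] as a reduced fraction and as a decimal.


μ = E[X] = 3, a = 5.
Markov: P[X ≥ 5] ≤ μ/a = (3)/5 = 3/5.
Numerically: ≈ 0.600000.
(Since a = 5 > μ = 3.000000, the bound 3/5 is < 1 and informative.)

P[X ≥ 5] ≤ 3/5 ≈ 0.600000.


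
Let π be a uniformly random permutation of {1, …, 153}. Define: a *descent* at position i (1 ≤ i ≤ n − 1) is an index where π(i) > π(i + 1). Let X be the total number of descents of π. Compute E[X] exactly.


Write X = Σ X_I over i = 1, …, 152, with X_I the indicator of one descent.
There are 152 indicators.
For each fixed i, the pair (π(i), π(i+1)) is a uniformly random ordered pair of distinct values from {1, …, 153}; by symmetry P[π(i) > π(i+1)] = 1/2.
By linearity: E[X] = 152 · (1/2) = (153 − 1) · (1/2) = 76 ≈ 76.000.

E[X] = 76 = 76.000.


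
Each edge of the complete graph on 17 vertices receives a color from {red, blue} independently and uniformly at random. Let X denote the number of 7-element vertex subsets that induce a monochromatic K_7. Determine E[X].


Let X = Σ_S X_S over the C(17, 7) = 19448 subsets S of size 7, where X_S = 1 if the K_7 on S is monochromatic.
For a fixed S, the K_7 on S has C(7, 2) = 21 edges. P[all 21 edges red] = (1/2)^21, and likewise for blue, so P[monochromatic] = 2·(1/2)^21 = 2^{1 − 21} = 1/1048576.
By linearity: E[X] = C(17, 7) · 2^{1 − 21} = 19448 · 1/1048576 = 2431/131072.
Numerically: E[X] ≈ 0.01855.

E[X] = C(17,7)·2^(1−C(7,2)) = 2431/131072 ≈ 0.01855.


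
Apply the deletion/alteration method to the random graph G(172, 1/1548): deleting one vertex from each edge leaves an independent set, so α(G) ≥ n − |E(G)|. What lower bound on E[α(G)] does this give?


E[|E(G)|] = C(172, 2)·p = 14706 · (1/1548) = 19/2.
E[α(G)] ≥ n − E[|E(G)|] = 172 − 19/2 = 325/2.
Numerically: ≈ 162.50000.
(This is only a lower bound; the true E[α(G)] may be larger.)

E[α(G)] ≥ 325/2 ≈ 162.50000.


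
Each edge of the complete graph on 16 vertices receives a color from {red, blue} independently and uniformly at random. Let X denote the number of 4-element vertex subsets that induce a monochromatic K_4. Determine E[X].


Let X = Σ_S X_S over the C(16, 4) = 1820 subsets S of size 4, where X_S = 1 if the K_4 on S is monochromatic.
For a fixed S, the K_4 on S has C(4, 2) = 6 edges. P[all 6 edges red] = (1/2)^6, and likewise for blue, so P[monochromatic] = 2·(1/2)^6 = 2^{1 − 6} = 1/32.
Summing: E[X] = C(16, 4) · 2^{1 − 6} = 1820 · 1/32 = 455/8.
Numerically: E[X] ≈ 56.87500.

E[X] = C(16,4)·2^(1−C(4,2)) = 455/8 ≈ 56.87500.


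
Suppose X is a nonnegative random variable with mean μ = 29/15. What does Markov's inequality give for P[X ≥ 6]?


μ = E[X] = 29/15, a = 6.
Markov: P[X ≥ 6] ≤ μ/a = (29/15)/6 = 29/90.
Numerically: ≈ 0.3222.
(Since a = 6 > μ = 1.9333, the bound 29/90 is < 1 and informative.)

P[X ≥ 6] ≤ 29/90 ≈ 0.3222.


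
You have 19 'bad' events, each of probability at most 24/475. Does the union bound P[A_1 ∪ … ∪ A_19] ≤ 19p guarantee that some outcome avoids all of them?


Union bound: P[∪_{i=1}^{19} A_i] ≤ Σ_i P[A_i] ≤ 19·p = 19·(24/475) = 24/25.
Numerically: 24/25 ≈ 0.96000.
Is 24/25 < 1? YES.
Since P[∪ A_i] ≤ 24/25 < 1, the complement has P[∩ A_i^c] ≥ 1 − 24/25 = 1/25 > 0, so some outcome avoids every A_i.

19·p = 24/25 ≈ 0.96000; existence CERTIFIED by the union bound.


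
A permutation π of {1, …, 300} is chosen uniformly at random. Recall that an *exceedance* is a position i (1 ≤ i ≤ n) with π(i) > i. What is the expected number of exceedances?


Write X = Σ_{i=1}^{300} X_i, where X_i = 1_{π(i) > i}.
For each fixed i, π(i) is uniform over {1, …, 300} (marginal of a uniform permutation), so P[π(i) > i] = (n − i)/n. Summing: Σ_{i=1}^{300} (n − i)/n = (0 + 1 + … + 299)/300 = 300(300 − 1)/(2·300) = (300 − 1)/2.
Hence E[X] = Σ_{i=1}^{300} (300 − i)/300 = 299/2 ≈ 149.50000.

E[X] = 299/2 = 149.50000.


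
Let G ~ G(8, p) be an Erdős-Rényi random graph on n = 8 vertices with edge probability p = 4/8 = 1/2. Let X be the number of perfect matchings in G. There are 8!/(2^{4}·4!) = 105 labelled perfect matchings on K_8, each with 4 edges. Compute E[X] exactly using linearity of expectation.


K_8 has 8!/(2^{4}·4!) = 105 labelled perfect matchings.
For each such perfect matching H, let X_H = 1 if all 4 edges of H are present in G. Then P[X_H = 1] = p^{4} = (1/2)^{4} = 1/16.
By linearity of expectation: E[X] = Σ_H E[X_H] = 105 · p^{4} = 105 · 1/16 = 105/16.
Numerically: E[X] ≈ 6.5625.

E[X] = 105 · (1/2)^{4} = 105/16 ≈ 6.5625.


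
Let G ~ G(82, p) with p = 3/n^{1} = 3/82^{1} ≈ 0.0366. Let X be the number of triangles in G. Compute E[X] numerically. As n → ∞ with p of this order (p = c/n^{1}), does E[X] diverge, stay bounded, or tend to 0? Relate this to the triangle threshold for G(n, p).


Number of potential triangles: C(82, 3) = 88560.
Each occurs with probability p³ ≈ (0.0366)³ ≈ 4.89691e-05.
By linearity: E[X] = C(82, 3)·p³ ≈ 88560 · 4.89691e-05 ≈ 4.337.
Here α = 1, so p = 3/n is exactly at the triangle threshold p ~ 1/n. Asymptotically E[X] → c³/6 = 3³/6 = 9/2 ≈ 4.500, a bounded constant. In this regime the triangle count is asymptotically Poisson(c³/6).

E[X] ≈ 4.337; in regime p = Θ(1/n^{1}) E[X] stays bounded (at the triangle threshold p ~ 1/n).


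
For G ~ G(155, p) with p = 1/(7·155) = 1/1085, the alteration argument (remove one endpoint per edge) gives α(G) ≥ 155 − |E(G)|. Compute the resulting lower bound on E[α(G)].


E[|E(G)|] = C(155, 2)·p = 11935 · (1/1085) = 11.
E[α(G)] ≥ n − E[|E(G)|] = 155 − 11 = 144.
Numerically: ≈ 144.000.
(This is only a lower bound; the true E[α(G)] may be larger.)

E[α(G)] ≥ 144 ≈ 144.000.


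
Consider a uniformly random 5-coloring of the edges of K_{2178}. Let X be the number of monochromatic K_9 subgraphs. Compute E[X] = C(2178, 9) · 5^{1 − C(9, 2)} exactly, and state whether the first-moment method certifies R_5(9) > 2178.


E[X] = C(2178, 9) · 5^{1 − 36} = 2989303896287203303608800 · 5^{−35} = 2989303896287203303608800/2910383045673370361328125.
As a reduced fraction: E[X] = 119572155851488132144352/116415321826934814453125 ≈ 1.027117.
Is E[X] < 1? NO.
Since E[X] ≥ 1, the first-moment bound is inconclusive at n = 2178; it does NOT by itself certify R_5(9) > 2178.

E[X] = 119572155851488132144352/116415321826934814453125 ≈ 1.027117; E[X] ≥ 1; first-moment method inconclusive here.


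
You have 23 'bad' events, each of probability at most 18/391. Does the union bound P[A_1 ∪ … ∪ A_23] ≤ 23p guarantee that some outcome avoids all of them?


Union bound: P[∪_{i=1}^{23} A_i] ≤ Σ_i P[A_i] ≤ 23·p = 23·(18/391) = 18/17.
Numerically: 18/17 ≈ 1.058824.
Is 18/17 < 1? NO.
Since the bound 18/17 is ≥ 1, the union bound is uninformative here; it does NOT by itself certify existence.

23·p = 18/17 ≈ 1.058824; existence NOT certified by the union bound.


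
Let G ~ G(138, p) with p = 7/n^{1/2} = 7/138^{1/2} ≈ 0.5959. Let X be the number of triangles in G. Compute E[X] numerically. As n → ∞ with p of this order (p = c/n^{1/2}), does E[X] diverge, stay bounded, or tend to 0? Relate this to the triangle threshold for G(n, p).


Number of potential triangles: C(138, 3) = 428536.
Each occurs with probability p³ ≈ (0.5959)³ ≈ 2.115804e-01.
By linearity: E[X] = C(138, 3)·p³ ≈ 428536 · 2.115804e-01 ≈ 90669.8301.
Since α = 1/2 < 1, p = c/n^{1/2} ≫ 1/n is above the triangle threshold p ~ 1/n. Asymptotically E[X] ~ (c³/6)·n^{3(1−α)} = (7³/6)·n^{1.5} → ∞; triangles are abundant w.h.p.

E[X] ≈ 90669.8301; in regime p = Θ(1/n^{1/2}) E[X] diverges (above the triangle threshold p ~ 1/n).


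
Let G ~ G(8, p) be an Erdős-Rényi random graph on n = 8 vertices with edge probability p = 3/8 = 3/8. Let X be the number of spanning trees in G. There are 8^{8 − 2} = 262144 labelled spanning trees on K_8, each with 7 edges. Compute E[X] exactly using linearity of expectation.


K_8 has 8^{8 − 2} = 262144 labelled spanning trees.
For each such spanning tree H, let X_H = 1 if all 7 edges of H are present in G. Then P[X_H = 1] = p^{7} = (3/8)^{7} = 2187/2097152.
Summing the indicators: E[X] = Σ_H E[X_H] = 262144 · p^{7} = 262144 · 2187/2097152 = 2187/8.
Numerically: E[X] ≈ 273.

E[X] = 262144 · (3/8)^{7} = 2187/8 ≈ 273.


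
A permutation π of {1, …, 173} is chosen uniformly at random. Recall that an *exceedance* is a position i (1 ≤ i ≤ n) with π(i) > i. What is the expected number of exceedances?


Write X = Σ_{i=1}^{173} X_i, where X_i = 1_{π(i) > i}.
For each fixed i, π(i) is uniform over {1, …, 173} (marginal of a uniform permutation), so P[π(i) > i] = (n − i)/n. Summing: Σ_{i=1}^{173} (n − i)/n = (0 + 1 + … + 172)/173 = 173(173 − 1)/(2·173) = (173 − 1)/2.
Hence E[X] = Σ_{i=1}^{173} (173 − i)/173 = 86 ≈ 86.000000.

E[X] = 86 = 86.000000.


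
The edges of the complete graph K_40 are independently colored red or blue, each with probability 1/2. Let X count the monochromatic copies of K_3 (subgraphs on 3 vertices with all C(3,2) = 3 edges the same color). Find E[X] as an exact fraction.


Let X = Σ_S X_S over the C(40, 3) = 9880 subsets S of size 3, where X_S = 1 if the K_3 on S is monochromatic.
For a fixed S, the K_3 on S has C(3, 2) = 3 edges. P[all 3 edges red] = (1/2)^3, and likewise for blue, so P[monochromatic] = 2·(1/2)^3 = 2^{1 − 3} = 1/4.
By linearity: E[X] = C(40, 3) · 2^{1 − 3} = 9880 · 1/4 = 2470.
Numerically: E[X] ≈ 2470.00000.

E[X] = C(40,3)·2^(1−C(3,2)) = 2470 ≈ 2470.00000.


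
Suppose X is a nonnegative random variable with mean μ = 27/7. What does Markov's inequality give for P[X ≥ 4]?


μ = E[X] = 27/7, a = 4.
Markov: P[X ≥ 4] ≤ μ/a = (27/7)/4 = 27/28.
Numerically: ≈ 0.96429.
(Since a = 4 > μ = 3.85714, the bound 27/28 is < 1 and informative.)

P[X ≥ 4] ≤ 27/28 ≈ 0.96429.


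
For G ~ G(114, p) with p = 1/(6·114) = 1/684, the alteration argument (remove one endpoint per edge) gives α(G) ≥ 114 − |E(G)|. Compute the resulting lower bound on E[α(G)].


E[|E(G)|] = C(114, 2)·p = 6441 · (1/684) = 113/12.
E[α(G)] ≥ n − E[|E(G)|] = 114 − 113/12 = 1255/12.
Numerically: ≈ 104.58333.
(This is only a lower bound; the true E[α(G)] may be larger.)

E[α(G)] ≥ 1255/12 ≈ 104.58333.


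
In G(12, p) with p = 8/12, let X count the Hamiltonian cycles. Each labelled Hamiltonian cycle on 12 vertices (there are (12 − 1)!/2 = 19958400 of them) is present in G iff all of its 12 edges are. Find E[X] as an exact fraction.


K_12 has (12 − 1)!/2 = 19958400 labelled Hamiltonian cycles.
For each such Hamiltonian cycle H, let X_H = 1 if all 12 edges of H are present in G. Then P[X_H = 1] = p^{12} = (2/3)^{12} = 4096/531441.
Summing the indicators: E[X] = Σ_H E[X_H] = 19958400 · p^{12} = 19958400 · 4096/531441 = 1009254400/6561.
Numerically: E[X] ≈ 1.538e+05.

E[X] = 19958400 · (2/3)^{12} = 1009254400/6561 ≈ 1.538e+05.


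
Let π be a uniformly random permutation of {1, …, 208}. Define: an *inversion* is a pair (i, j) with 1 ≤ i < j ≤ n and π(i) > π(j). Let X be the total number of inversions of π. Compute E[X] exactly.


Write X = Σ X_I over the C(208, 2) = 21528 pairs i < j, with X_I the indicator of one inversion.
There are 21528 indicators.
For each fixed pair i < j, the values π(i) and π(j) are two distinct elements of {1, …, 208} in uniformly random order; by symmetry P[π(i) > π(j)] = 1/2.
By linearity: E[X] = 21528 · (1/2) = C(208, 2) · (1/2) = 21528/2 = 10764 ≈ 10764.000.

E[X] = 10764 = 10764.000.


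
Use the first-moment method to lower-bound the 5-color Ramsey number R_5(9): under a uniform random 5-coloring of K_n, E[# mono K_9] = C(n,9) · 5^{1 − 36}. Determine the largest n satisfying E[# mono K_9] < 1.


We need C(n, 9) · 5^{1 − 36} < 1, i.e. C(n, 9) < 5^{36 − 1} = 2910383045673370361328125.
Check values of n near the boundary:
  n = 2168: C(2168, 9) = 2867804175977929537095120; 2867804175977929537095120 < 2910383045673370361328125? YES
  n = 2169: C(2169, 9) = 2879753360044504243499683; 2879753360044504243499683 < 2910383045673370361328125? YES
  n = 2170: C(2170, 9) = 2891746779868845075610510; 2891746779868845075610510 < 2910383045673370361328125? YES
  n = 2171: C(2171, 9) = 2903784578674959601827205; 2903784578674959601827205 < 2910383045673370361328125? YES
  n = 2172: C(2172, 9) = 2915866900084148060642020; 2915866900084148060642020 < 2910383045673370361328125? NO
  n = 2173: C(2173, 9) = 2927993888115921319674265; 2927993888115921319674265 < 2910383045673370361328125? NO
  n = 2174: C(2174, 9) = 2940165687188920530702934; 2940165687188920530702934 < 2910383045673370361328125? NO
The largest n with C(n, 9) < 2910383045673370361328125 is n = 2171 (where E[X] = 580756915734991920365441/582076609134674072265625 ≈ 0.99773). Hence R_5(9) > 2171, i.e. R_5(9) ≥ 2172.

Largest n = 2171; hence R_5(9) > 2171.
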